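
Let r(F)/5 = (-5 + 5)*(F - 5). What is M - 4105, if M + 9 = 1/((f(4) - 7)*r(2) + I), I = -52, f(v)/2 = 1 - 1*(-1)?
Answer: -213929/52 ≈ -4114.0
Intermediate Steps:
f(v) = 4 (f(v) = 2*(1 - 1*(-1)) = 2*(1 + 1) = 2*2 = 4)
r(F) = 0 (r(F) = 5*((-5 + 5)*(F - 5)) = 5*(0*(-5 + F)) = 5*0 = 0)
M = -469/52 (M = -9 + 1/((4 - 7)*0 - 52) = -9 + 1/(-3*0 - 52) = -9 + 1/(0 - 52) = -9 + 1/(-52) = -9 - 1/52 = -469/52 ≈ -9.0192)
M - 4105 = -469/52 - 4105 = -213929/52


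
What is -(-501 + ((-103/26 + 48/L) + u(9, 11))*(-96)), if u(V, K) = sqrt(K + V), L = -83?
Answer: 70323/1079 + 192*sqrt(5) ≈ 494.50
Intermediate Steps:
-(-501 + ((-103/26 + 48/L) + u(9, 11))*(-96)) = -(-501 + ((-103/26 + 48/(-83)) + sqrt(11 + 9))*(-96)) = -(-501 + ((-103*1/26 + 48*(-1/83)) + sqrt(20))*(-96)) = -(-501 + ((-103/26 - 48/83) + 2*sqrt(5))*(-96)) = -(-501 + (-9797/2158 + 2*sqrt(5))*(-96)) = -(-501 + (470256/1079 - 192*sqrt(5))) = -(-70323/1079 - 192*sqrt(5)) = 70323/1079 + 192*sqrt(5)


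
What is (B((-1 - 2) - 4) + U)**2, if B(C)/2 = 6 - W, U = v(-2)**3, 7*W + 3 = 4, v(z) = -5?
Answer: 628849/49 ≈ 12834.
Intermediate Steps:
W = 1/7 (W = -3/7 + (1/7)*4 = -3/7 + 4/7 = 1/7 ≈ 0.14286)
U = -125 (U = (-5)**3 = -125)
B(C) = 82/7 (B(C) = 2*(6 - 1*1/7) = 2*(6 - 1/7) = 2*(41/7) = 82/7)
(B((-1 - 2) - 4) + U)**2 = (82/7 - 125)**2 = (-793/7)**2 = 628849/49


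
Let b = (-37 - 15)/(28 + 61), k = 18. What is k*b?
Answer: -936/89 ≈ -10.517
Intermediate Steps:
b = -52/89 ≈ -0.58427
k*b = 18*(-52/89) = -936/89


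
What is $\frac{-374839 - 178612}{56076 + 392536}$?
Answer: $- \frac{553451}{448612} \approx -1.2337$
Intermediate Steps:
$\frac{-374839 - 178612}{56076 + 392536} = - \frac{553451}{448612}$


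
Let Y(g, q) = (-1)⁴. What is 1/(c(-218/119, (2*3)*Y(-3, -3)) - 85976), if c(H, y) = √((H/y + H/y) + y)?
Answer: -7673358/659724626927 - √171717/1319449253854 ≈ -1.1631e-5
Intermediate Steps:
Y(g, q) = 1
c(H, y) = √(y + 2*H/y) (c(H, y) = √(2*H/y + y) = √(y + 2*H/y))
1/(c(-218/119, (2*3)*Y(-3, -3)) - 85976) = 1/(√((2*3)*1 + 2*(-218/119)/(((2*3)*1))) - 85976) = 1/(√(6*1 + 2*(-218*1/119)/((6*1))) - 85976) = 1/(√(6 + 2*(-218/119)/6) - 85976) = 1/(√(6 + 2*(-218/119)*(⅙)) - 85976) = 1/(√(6 - 218/357) - 85976) = 1/(√(1924/357) - 85976) = 1/(2*√171717/357 - 85976) = 1/(-85976 + 2*√171717/357)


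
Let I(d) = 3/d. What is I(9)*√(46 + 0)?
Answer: √46/3 ≈ 2.2608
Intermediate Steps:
I(d) = 3/d
I(9)*√(46 + 0) = (3/9)*√(46 + 0) = (3*(⅑))*√46 = √46/3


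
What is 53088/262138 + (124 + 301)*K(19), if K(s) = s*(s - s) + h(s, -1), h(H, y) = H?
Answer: 1058408719/131069 ≈ 8075.2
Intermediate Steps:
K(s) = s (K(s) = s*(s - s) + s = s*0 + s = 0 + s = s)
53088/262138 + (124 + 301)*K(19) = 53088/262138 + (124 + 301)*19 = 53088*(1/262138) + 425*19 = 26544/131069 + 8075 = 1058408719/131069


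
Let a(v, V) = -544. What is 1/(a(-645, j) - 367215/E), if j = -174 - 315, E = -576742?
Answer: -576742/313380433 ≈ -0.0018404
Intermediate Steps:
j = -489
1/(a(-645, j) - 367215/E) = 1/(-544 - 367215/(-576742)) = 1/(-544 - 367215*(-1/576742)) = 1/(-544 + 367215/576742) = 1/(-313380433/576742) = -576742/313380433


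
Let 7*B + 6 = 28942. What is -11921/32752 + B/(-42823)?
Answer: -4521162753/9817772272 ≈ -0.46051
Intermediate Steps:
B = 28936/7 (B = -6/7 + (⅐)*28942 = -6/7 + 28942/7 = 28936/7 ≈ 4133.7)
-11921/32752 + B/(-42823) = -11921/32752 + (28936/7)/(-42823) = -11921*1/32752 + (28936/7)*(-1/42823) = -11921/32752 - 28936/299761 = -4521162753/9817772272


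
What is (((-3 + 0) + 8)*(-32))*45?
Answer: -7200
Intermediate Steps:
(((-3 + 0) + 8)*(-32))*45 = ((-3 + 8)*(-32))*45 = (5*(-32))*45 = -160*45 = -7200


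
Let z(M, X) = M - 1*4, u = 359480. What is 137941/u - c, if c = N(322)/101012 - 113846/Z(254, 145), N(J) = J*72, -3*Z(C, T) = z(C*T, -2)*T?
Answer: 437456215638089/4847415674145880 ≈ 0.090245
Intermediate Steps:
z(M, X) = -4 + M (z(M, X) = M - 4 = -4 + M)
Z(C, T) = -T*(-4 + C*T)/3 (Z(C, T) = -(-4 + C*T)*T/3 = -T*(-4 + C*T)/3)
N(J) = 72*J
c = 19787083017/67422605905 (c = (72*322)/101012 - 113846*3/(145*(4 - 1*254*145)) = 23184*(1/101012) - 113846*3/(145*(4 - 36830)) = 5796/25253 - 113846/((⅓)*145*(-36826)) = 5796/25253 - 113846/(-5339770/3) = 5796/25253 - 113846*(-3/5339770) = 5796/25253 + 170769/2669885 = 19787083017/67422605905 ≈ 0.29348)
137941/u - c = 137941/359480 - 1*19787083017/67422605905 = 137941*(1/359480) - 19787083017/67422605905 = 137941/359480 - 19787083017/67422605905 = 437456215638089/4847415674145880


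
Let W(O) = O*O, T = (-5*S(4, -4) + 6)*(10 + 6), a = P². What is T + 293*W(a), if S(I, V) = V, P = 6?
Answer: 380144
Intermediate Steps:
a = 36 (a = 6² = 36)
T = 416 (T = (-5*(-4) + 6)*(10 + 6) = (20 + 6)*16 = 26*16 = 416)
W(O) = O²
T + 293*W(a) = 416 + 293*36² = 416 + 293*1296 = 416 + 379728 = 380144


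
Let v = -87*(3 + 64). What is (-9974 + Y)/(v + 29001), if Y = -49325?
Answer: -59299/23172 ≈ -2.5591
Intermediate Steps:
v = -5829 (v = -87*67 = -5829)
(-9974 + Y)/(v + 29001) = (-9974 - 49325)/(-5829 + 29001) = -59299/23172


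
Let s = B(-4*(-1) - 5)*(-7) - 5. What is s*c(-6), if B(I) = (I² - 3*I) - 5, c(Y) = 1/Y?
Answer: -⅓ ≈ -0.33333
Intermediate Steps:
B(I) = -5 + I² - 3*I
s = 2 (s = (-5 + (-4*(-1) - 5)² - 3*(-4*(-1) - 5))*(-7) - 5 = (-5 + (4 - 5)² - 3*(4 - 5))*(-7) - 5 = (-5 + (-1)² - 3*(-1))*(-7) - 5 = (-5 + 1 + 3)*(-7) - 5 = -1*(-7) - 5 = 7 - 5 = 2)
s*c(-6) = 2/(-6) = 2*(-⅙) = -⅓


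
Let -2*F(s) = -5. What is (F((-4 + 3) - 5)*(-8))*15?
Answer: -300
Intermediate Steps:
F(s) = 5/2 (F(s) = -½*(-5) = 5/2)
(F((-4 + 3) - 5)*(-8))*15 = ((5/2)*(-8))*15 = -20*15 = -300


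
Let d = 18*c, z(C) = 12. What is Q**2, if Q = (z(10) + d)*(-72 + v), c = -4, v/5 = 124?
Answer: 1081094400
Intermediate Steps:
v = 620 (v = 5*124 = 620)
d = -72 (d = 18*(-4) = -72)
Q = -32880 (Q = (12 - 72)*(-72 + 620) = -60*548 = -32880)
Q**2 = (-32880)**2 = 1081094400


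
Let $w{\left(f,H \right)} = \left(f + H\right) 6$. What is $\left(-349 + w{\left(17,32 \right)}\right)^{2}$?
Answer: $3025$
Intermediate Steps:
$w{\left(f,H \right)} = 6 H + 6 f$ ($w{\left(f,H \right)} = \left(H + f\right) 6 = 6 H + 6 f$)
$\left(-349 + w{\left(17,32 \right)}\right)^{2} = \left(-349 + \left(6 \cdot 32 + 6 \cdot 17\right)\right)^{2} = \left(-349 + \left(192 + 102\right)\right)^{2} = \left(-349 + 294\right)^{2} = \left(-55\right)^{2} = 3025$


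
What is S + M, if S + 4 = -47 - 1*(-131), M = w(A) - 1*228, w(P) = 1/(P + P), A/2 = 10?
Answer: -5919/40 ≈ -147.98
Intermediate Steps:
A = 20 (A = 2*10 = 20)
w(P) = 1/(2*P)
M = -9119/40 (M = (1/2)/20 - 1*228 = (1/2)*(1/20) - 228 = 1/40 - 228 = -9119/40 ≈ -227.98)
S = 80 (S = -4 + (-47 - 1*(-131)) = -4 + (-47 + 131) = -4 + 84 = 80)
S + M = 80 - 9119/40 = -5919/40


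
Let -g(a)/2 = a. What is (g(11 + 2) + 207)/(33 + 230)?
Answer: 181/263 ≈ 0.68821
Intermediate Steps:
g(a) = -2*a
(g(11 + 2) + 207)/(33 + 230) = (-2*(11 + 2) + 207)/(33 + 230) = (-2*13 + 207)/263 = (-26 + 207)*(1/263) = 181*(1/263) = 181/263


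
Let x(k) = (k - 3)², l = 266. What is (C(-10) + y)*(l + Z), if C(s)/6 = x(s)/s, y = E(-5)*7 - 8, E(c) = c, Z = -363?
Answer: 70034/5 ≈ 14007.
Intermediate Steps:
x(k) = (-3 + k)²
y = -43 (y = -5*7 - 8 = -35 - 8 = -43)
C(s) = 6*(-3 + s)²/s (C(s) = 6*((-3 + s)²/s) = 6*(-3 + s)²/s)
(C(-10) + y)*(l + Z) = (6*(-3 - 10)²/(-10) - 43)*(266 - 363) = (6*(-⅒)*(-13)² - 43)*(-97) = (6*(-⅒)*169 - 43)*(-97) = (-507/5 - 43)*(-97) = -722/5*(-97) = 70034/5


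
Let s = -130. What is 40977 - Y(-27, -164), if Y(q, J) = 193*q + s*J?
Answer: 24868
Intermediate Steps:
Y(q, J) = -130*J + 193*q (Y(q, J) = 193*q - 130*J = -130*J + 193*q)
40977 - Y(-27, -164) = 40977 - (-130*(-164) + 193*(-27)) = 40977 - (21320 - 5211) = 40977 - 1*16109 = 40977 - 16109 = 24868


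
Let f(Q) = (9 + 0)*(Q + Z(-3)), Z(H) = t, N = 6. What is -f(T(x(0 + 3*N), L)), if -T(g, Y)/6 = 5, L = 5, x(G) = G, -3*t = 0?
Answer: 270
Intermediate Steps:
t = 0 (t = -⅓*0 = 0)
Z(H) = 0
T(g, Y) = -30 (T(g, Y) = -6*5 = -30)
f(Q) = 9*Q (f(Q) = (9 + 0)*(Q + 0) = 9*Q)
-f(T(x(0 + 3*N), L)) = -9*(-30) = -1*(-270) = 270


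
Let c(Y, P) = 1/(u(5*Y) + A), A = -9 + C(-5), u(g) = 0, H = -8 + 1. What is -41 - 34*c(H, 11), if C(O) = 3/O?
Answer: -899/24 ≈ -37.458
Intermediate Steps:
H = -7
A = -48/5 (A = -9 + 3/(-5) = -9 + 3*(-⅕) = -9 - ⅗ = -48/5 ≈ -9.6000)
c(Y, P) = -5/48 (c(Y, P) = 1/(0 - 48/5) = 1/(-48/5) = -5/48)
-41 - 34*c(H, 11) = -41 - 34*(-5/48) = -41 + 85/24 = -899/24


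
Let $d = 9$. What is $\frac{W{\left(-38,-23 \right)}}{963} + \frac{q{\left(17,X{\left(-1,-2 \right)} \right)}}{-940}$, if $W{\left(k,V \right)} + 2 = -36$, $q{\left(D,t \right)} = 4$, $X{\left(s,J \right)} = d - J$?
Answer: $- \frac{9893}{226305} \approx -0.043715$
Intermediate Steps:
$X{\left(s,J \right)} = 9 - J$
$W{\left(k,V \right)} = -38$ ($W{\left(k,V \right)} = -2 - 36 = -38$)
$\frac{W{\left(-38,-23 \right)}}{963} + \frac{q{\left(17,X{\left(-1,-2 \right)} \right)}}{-940} = - \frac{38}{963} + \frac{4}{-940} = \left(-38\right) \frac{1}{963} + 4 \left(- \frac{1}{940}\right) = - \frac{38}{963} - \frac{1}{235} = - \frac{9893}{226305}$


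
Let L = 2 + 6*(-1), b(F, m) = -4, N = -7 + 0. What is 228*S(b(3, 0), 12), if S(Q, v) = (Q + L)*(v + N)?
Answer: -9120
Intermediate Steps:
N = -7
L = -4 (L = 2 - 6 = -4)
S(Q, v) = (-7 + v)*(-4 + Q) (S(Q, v) = (Q - 4)*(v - 7) = (-4 + Q)*(-7 + v) = (-7 + v)*(-4 + Q))
228*S(b(3, 0), 12) = 228*(28 - 7*(-4) - 4*12 - 4*12) = 228*(28 + 28 - 48 - 48) = 228*(-40) = -9120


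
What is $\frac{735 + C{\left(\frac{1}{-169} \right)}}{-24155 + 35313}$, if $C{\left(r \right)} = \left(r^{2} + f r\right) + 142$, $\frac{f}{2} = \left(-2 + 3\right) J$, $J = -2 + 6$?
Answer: $\frac{12523323}{159341819} \approx 0.078594$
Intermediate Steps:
$J = 4$
$f = 8$ ($f = 2 \left(-2 + 3\right) 4 = 2 \cdot 1 \cdot 4 = 2 \cdot 4 = 8$)
$C{\left(r \right)} = 142 + r^{2} + 8 r$ ($C{\left(r \right)} = \left(r^{2} + 8 r\right) + 142 = 142 + r^{2} + 8 r$)
$\frac{735 + C{\left(\frac{1}{-169} \right)}}{-24155 + 35313} = \frac{735 + \left(142 + \left(\frac{1}{-169}\right)^{2} + \frac{8}{-169}\right)}{-24155 + 35313} = \frac{735 + \left(142 + \left(- \frac{1}{169}\right)^{2} + 8 \left(- \frac{1}{169}\right)\right)}{11158} = \left(735 + \left(142 + \frac{1}{28561} - \frac{8}{169}\right)\right) \frac{1}{11158} = \left(735 + \frac{4054311}{28561}\right) \frac{1}{11158} = \frac{25046646}{28561} \cdot \frac{1}{11158} = \frac{12523323}{159341819}$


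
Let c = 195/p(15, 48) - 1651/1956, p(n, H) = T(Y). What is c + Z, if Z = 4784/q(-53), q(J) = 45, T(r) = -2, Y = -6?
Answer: 233753/29340 ≈ 7.9670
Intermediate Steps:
p(n, H) = -2
c = -192361/1956 (c = 195/(-2) - 1651/1956 = 195*(-1/2) - 1651*1/1956 = -195/2 - 1651/1956 = -192361/1956 ≈ -98.344)
Z = 4784/45 ≈ 106.31
c + Z = -192361/1956 + 4784/45 = 233753/29340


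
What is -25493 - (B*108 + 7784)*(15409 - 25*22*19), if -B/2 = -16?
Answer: -55764653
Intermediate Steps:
B = 32 (B = -2*(-16) = 32)
-25493 - (B*108 + 7784)*(15409 - 25*22*19) = -25493 - (32*108 + 7784)*(15409 - 25*22*19) = -25493 - (3456 + 7784)*(15409 - 550*19) = -25493 - 11240*(15409 - 10450) = -25493 - 11240*4959 = -25493 - 1*55739160 = -25493 - 55739160 = -55764653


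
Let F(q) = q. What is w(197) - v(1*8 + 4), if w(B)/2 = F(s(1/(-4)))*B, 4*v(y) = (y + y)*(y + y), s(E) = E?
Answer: -485/2 ≈ -242.50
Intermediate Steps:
v(y) = y² (v(y) = ((y + y)*(y + y))/4 = ((2*y)*(2*y))/4 = (4*y²)/4 = y²)
w(B) = -B/2 (w(B) = 2*(B/(-4)) = 2*(-B/4) = -B/2)
w(197) - v(1*8 + 4) = -½*197 - (1*8 + 4)² = -197/2 - (8 + 4)² = -197/2 - 1*12² = -197/2 - 1*144 = -197/2 - 144 = -485/2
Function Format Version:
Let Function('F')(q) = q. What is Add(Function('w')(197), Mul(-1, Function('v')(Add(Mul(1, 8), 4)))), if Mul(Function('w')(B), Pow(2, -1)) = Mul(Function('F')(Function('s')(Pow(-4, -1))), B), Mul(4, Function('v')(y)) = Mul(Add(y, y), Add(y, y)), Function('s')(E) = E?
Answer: Rational(-485, 2) ≈ -242.50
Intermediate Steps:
Function('v')(y) = Pow(y, 2) (Function('v')(y) = Mul(Rational(1, 4), Mul(Add(y, y), Add(y, y))) = Mul(Rational(1, 4), Mul(Mul(2, y), Mul(2, y))) = Mul(Rational(1, 4), Mul(4, Pow(y, 2))) = Pow(y, 2))
Function('w')(B) = Mul(Rational(-1, 2), B) (Function('w')(B) = Mul(2, Mul(Pow(-4, -1), B)) = Mul(2, Mul(Rational(-1, 4), B)) = Mul(Rational(-1, 2), B))
Add(Function('w')(197), Mul(-1, Function('v')(Add(Mul(1, 8), 4)))) = Add(Mul(Rational(-1, 2), 197), Mul(-1, Pow(Add(Mul(1, 8), 4), 2))) = Add(Rational(-197, 2), Mul(-1, Pow(Add(8, 4), 2))) = Add(Rational(-197, 2), Mul(-1, Pow(12, 2))) = Add(Rational(-197, 2), Mul(-1, 144)) = Add(Rational(-197, 2), -144) = Rational(-485, 2)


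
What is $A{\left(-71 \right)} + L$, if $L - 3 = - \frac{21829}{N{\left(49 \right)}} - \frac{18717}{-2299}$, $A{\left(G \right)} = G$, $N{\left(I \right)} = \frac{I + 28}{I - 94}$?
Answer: $\frac{204338440}{16093} \approx 12697.0$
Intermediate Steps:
$N{\left(I \right)} = \frac{28 + I}{-94 + I}$
$L = \frac{205481043}{16093}$ ($L = 3 - \left(- \frac{18717}{2299} + 21829 \frac{-94 + 49}{28 + 49}\right) = 3 - \left(- \frac{18717}{2299} + \frac{21829}{\frac{1}{-45} \cdot 77}\right) = 3 - \left(- \frac{18717}{2299} + \frac{21829}{\left(- \frac{1}{45}\right) 77}\right) = 3 - \left(- \frac{18717}{2299} + \frac{21829}{- \frac{77}{45}}\right) = 3 + \left(\left(-21829\right) \left(- \frac{45}{77}\right) + \frac{18717}{2299}\right) = 3 + \left(\frac{982305}{77} + \frac{18717}{2299}\right) = 3 + \frac{205432764}{16093} = \frac{205481043}{16093} \approx 12768.0$)
$A{\left(-71 \right)} + L = -71 + \frac{205481043}{16093} = \frac{204338440}{16093}$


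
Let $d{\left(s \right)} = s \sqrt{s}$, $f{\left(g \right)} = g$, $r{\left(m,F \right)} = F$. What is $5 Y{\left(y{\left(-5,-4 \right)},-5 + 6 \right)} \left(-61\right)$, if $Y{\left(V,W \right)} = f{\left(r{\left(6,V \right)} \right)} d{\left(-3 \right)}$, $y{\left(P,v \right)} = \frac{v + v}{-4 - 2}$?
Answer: $1220 i \sqrt{3} \approx 2113.1 i$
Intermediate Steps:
$y{\left(P,v \right)} = - \frac{v}{3}$ ($y{\left(P,v \right)} = \frac{2 v}{-6} = 2 v \left(- \frac{1}{6}\right) = - \frac{v}{3}$)
$d{\left(s \right)} = s^{\frac{3}{2}}$
$Y{\left(V,W \right)} = - 3 i V \sqrt{3}$ ($Y{\left(V,W \right)} = V \left(-3\right)^{\frac{3}{2}} = V \left(- 3 i \sqrt{3}\right) = - 3 i V \sqrt{3}$)
$5 Y{\left(y{\left(-5,-4 \right)},-5 + 6 \right)} \left(-61\right) = 5 \left(- 3 i \left(\left(- \frac{1}{3}\right) \left(-4\right)\right) \sqrt{3}\right) \left(-61\right) = 5 \left(\left(-3\right) i \frac{4}{3} \sqrt{3}\right) \left(-61\right) = 5 \left(- 4 i \sqrt{3}\right) \left(-61\right) = - 20 i \sqrt{3} \left(-61\right) = 1220 i \sqrt{3}$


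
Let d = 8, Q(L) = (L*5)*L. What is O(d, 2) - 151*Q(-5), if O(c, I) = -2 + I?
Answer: -18875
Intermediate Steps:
Q(L) = 5*L² (Q(L) = (5*L)*L = 5*L²)
O(d, 2) - 151*Q(-5) = (-2 + 2) - 755*(-5)² = 0 - 755*25 = 0 - 151*125 = 0 - 18875 = -18875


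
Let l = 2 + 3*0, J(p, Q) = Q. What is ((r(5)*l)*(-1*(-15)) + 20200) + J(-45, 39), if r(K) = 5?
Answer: 20389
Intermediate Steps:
l = 2 (l = 2 + 0 = 2)
((r(5)*l)*(-1*(-15)) + 20200) + J(-45, 39) = ((5*2)*(-1*(-15)) + 20200) + 39 = (10*15 + 20200) + 39 = (150 + 20200) + 39 = 20350 + 39 = 20389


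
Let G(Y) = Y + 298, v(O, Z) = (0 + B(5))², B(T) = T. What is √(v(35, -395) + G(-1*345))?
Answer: I*√22 ≈ 4.6904*I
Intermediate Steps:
v(O, Z) = 25 (v(O, Z) = (0 + 5)² = 5² = 25)
G(Y) = 298 + Y
√(v(35, -395) + G(-1*345)) = √(25 + (298 - 1*345)) = √(25 + (298 - 345)) = √(25 - 47) = √(-22) = I*√22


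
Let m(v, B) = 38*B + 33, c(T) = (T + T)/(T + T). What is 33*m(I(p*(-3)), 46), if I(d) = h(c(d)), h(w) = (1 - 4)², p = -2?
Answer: 58773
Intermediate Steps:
c(T) = 1 (c(T) = (2*T)/((2*T)) = (2*T)*(1/(2*T)) = 1)
h(w) = 9 (h(w) = (-3)² = 9)
I(d) = 9
m(v, B) = 33 + 38*B
33*m(I(p*(-3)), 46) = 33*(33 + 38*46) = 33*(33 + 1748) = 33*1781 = 58773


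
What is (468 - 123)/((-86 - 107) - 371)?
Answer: -115/188 ≈ -0.61170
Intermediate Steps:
(468 - 123)/((-86 - 107) - 371) = 345/(-193 - 371) = 345/(-564) = 345*(-1/564) = -115/188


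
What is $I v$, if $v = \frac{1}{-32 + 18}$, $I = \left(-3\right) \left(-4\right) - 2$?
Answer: $- \frac{5}{7} \approx -0.71429$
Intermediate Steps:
$I = 10$ ($I = 12 - 2 = 10$)
$v = - \frac{1}{14}$ ($v = \frac{1}{-14} = - \frac{1}{14} \approx -0.071429$)
$I v = 10 \left(- \frac{1}{14}\right) = - \frac{5}{7}$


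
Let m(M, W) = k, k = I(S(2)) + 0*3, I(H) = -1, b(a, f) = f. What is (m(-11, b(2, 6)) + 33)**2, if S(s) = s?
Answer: 1024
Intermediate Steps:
k = -1 (k = -1 + 0*3 = -1 + 0 = -1)
m(M, W) = -1
(m(-11, b(2, 6)) + 33)**2 = (-1 + 33)**2 = 32**2 = 1024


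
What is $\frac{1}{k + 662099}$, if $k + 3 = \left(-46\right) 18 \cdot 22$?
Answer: $\frac{1}{643880} \approx 1.5531 \cdot 10^{-6}$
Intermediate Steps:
$k = -18219$ ($k = -3 + \left(-46\right) 18 \cdot 22 = -3 - 18216 = -18219$)
$\frac{1}{k + 662099} = \frac{1}{-18219 + 662099} = \frac{1}{643880}$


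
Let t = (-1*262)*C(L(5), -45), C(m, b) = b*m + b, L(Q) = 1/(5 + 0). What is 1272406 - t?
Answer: 1258258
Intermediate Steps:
L(Q) = ⅕ (L(Q) = 1/5 = ⅕)
C(m, b) = b + b*m
t = 14148 (t = (-1*262)*(-45*(1 + ⅕)) = -(-11790)*6/5 = -262*(-54) = 14148)
1272406 - t = 1272406 - 1*14148 = 1272406 - 14148 = 1258258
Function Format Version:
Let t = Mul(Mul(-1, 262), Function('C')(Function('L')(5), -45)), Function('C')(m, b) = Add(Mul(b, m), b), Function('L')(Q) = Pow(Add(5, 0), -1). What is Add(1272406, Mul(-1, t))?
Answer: 1258258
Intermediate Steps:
Function('L')(Q) = Rational(1, 5) (Function('L')(Q) = Pow(5, -1) = Rational(1, 5))
Function('C')(m, b) = Add(b, Mul(b, m))
t = 14148 (t = Mul(Mul(-1, 262), Mul(-45, Add(1, Rational(1, 5)))) = Mul(-262, Mul(-45, Rational(6, 5))) = Mul(-262, -54) = 14148)
Add(1272406, Mul(-1, t)) = Add(1272406, Mul(-1, 14148)) = Add(1272406, -14148) = 1258258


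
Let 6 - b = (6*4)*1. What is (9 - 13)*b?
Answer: 72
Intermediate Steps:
b = -18 (b = 6 - 6*4 = 6 - 24 = -18)
(9 - 13)*b = (9 - 13)*(-18) = -4*(-18) = 72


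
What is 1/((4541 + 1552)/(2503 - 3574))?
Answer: -119/677 ≈ -0.17578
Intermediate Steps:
1/((4541 + 1552)/(2503 - 3574)) = 1/(6093/(-1071)) = 1/(6093*(-1/1071)) = 1/(-677/119) = -119/677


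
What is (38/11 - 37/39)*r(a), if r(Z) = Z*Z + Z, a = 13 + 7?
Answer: 150500/143 ≈ 1052.4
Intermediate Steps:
a = 20
r(Z) = Z + Z² (r(Z) = Z² + Z = Z + Z²)
(38/11 - 37/39)*r(a) = (38/11 - 37/39)*(20*(1 + 20)) = (38*(1/11) - 37*1/39)*(20*21) = (38/11 - 37/39)*420 = (1075/429)*420 = 150500/143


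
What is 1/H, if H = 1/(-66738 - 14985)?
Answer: -81723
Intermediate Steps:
H = -1/81723 (H = 1/(-81723) = -1/81723 ≈ -1.2236e-5)
1/H = 1/(-1/81723) = -81723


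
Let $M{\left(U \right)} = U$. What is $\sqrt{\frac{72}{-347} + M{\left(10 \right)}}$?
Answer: $\frac{\sqrt{1179106}}{347} \approx 3.1293$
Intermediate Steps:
$\sqrt{\frac{72}{-347} + M{\left(10 \right)}} = \sqrt{\frac{72}{-347} + 10} = \sqrt{72 \left(- \frac{1}{347}\right) + 10} = \sqrt{- \frac{72}{347} + 10} = \sqrt{\frac{3398}{347}} = \frac{\sqrt{1179106}}{347}$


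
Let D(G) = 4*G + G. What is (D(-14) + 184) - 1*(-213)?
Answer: 327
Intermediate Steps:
D(G) = 5*G
(D(-14) + 184) - 1*(-213) = (5*(-14) + 184) - 1*(-213) = (-70 + 184) + 213 = 114 + 213 = 327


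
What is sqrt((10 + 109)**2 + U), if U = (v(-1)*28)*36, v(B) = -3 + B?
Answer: sqrt(10129) ≈ 100.64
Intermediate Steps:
U = -4032 (U = ((-3 - 1)*28)*36 = -4*28*36 = -112*36 = -4032)
sqrt((10 + 109)**2 + U) = sqrt((10 + 109)**2 - 4032) = sqrt(119**2 - 4032) = sqrt(14161 - 4032) = sqrt(10129)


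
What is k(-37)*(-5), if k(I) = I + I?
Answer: 370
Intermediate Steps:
k(I) = 2*I
k(-37)*(-5) = (2*(-37))*(-5) = -74*(-5) = 370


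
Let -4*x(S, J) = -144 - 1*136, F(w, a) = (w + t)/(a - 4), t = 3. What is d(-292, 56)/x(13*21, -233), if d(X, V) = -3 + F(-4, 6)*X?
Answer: 143/70 ≈ 2.0429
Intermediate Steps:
F(w, a) = (3 + w)/(-4 + a) (F(w, a) = (w + 3)/(a - 4) = (3 + w)/(-4 + a))
d(X, V) = -3 - X/2 (d(X, V) = -3 + ((3 - 4)/(-4 + 6))*X = -3 + (-1/2)*X = -3 + ((½)*(-1))*X = -3 - X/2)
x(S, J) = 70 (x(S, J) = -(-144 - 1*136)/4 = -(-144 - 136)/4 = -¼*(-280) = 70)
d(-292, 56)/x(13*21, -233) = (-3 - ½*(-292))/70 = (-3 + 146)*(1/70) = 143*(1/70) = 143/70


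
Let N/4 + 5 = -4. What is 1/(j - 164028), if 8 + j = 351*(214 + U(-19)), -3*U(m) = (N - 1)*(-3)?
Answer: -1/101909 ≈ -9.8127e-6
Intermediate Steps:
N = -36 (N = -20 + 4*(-4) = -20 - 16 = -36)
U(m) = -37 (U(m) = -(-36 - 1)*(-3)/3 = -(-37)*(-3)/3 = -⅓*111 = -37)
j = 62119 (j = -8 + 351*(214 - 37) = -8 + 351*177 = -8 + 62127 = 62119)
1/(j - 164028) = 1/(62119 - 164028) = 1/(-101909) = -1/101909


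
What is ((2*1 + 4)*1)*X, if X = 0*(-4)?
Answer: 0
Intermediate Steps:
X = 0
((2*1 + 4)*1)*X = ((2*1 + 4)*1)*0 = ((2 + 4)*1)*0 = (6*1)*0 = 6*0 = 0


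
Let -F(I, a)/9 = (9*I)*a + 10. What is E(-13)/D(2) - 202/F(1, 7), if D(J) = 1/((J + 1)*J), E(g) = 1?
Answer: 4144/657 ≈ 6.3075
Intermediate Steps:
D(J) = 1/(J*(1 + J)) (D(J) = 1/((1 + J)*J) = 1/(J*(1 + J)))
F(I, a) = -90 - 81*I*a (F(I, a) = -9*((9*I)*a + 10) = -9*(9*I*a + 10) = -9*(10 + 9*I*a) = -90 - 81*I*a)
E(-13)/D(2) - 202/F(1, 7) = 1/(1/(2*(1 + 2))) - 202/(-90 - 81*1*7) = 1/((1/2)/3) - 202/(-90 - 567) = 1/((1/2)*(1/3)) - 202/(-657) = 1/(1/6) - 202*(-1/657) = 1*6 + 202/657 = 6 + 202/657 = 4144/657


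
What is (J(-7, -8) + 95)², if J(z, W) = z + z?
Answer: 6561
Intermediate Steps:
J(z, W) = 2*z
(J(-7, -8) + 95)² = (2*(-7) + 95)² = (-14 + 95)² = 81² = 6561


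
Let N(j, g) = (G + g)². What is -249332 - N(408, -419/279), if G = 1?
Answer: -19408271812/77841 ≈ -2.4933e+5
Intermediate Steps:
N(j, g) = (1 + g)²
-249332 - N(408, -419/279) = -249332 - (1 - 419/279)² = -249332 - (-140/279)² = -249332 - 1*19600/77841 = -249332 - 19600/77841 = -19408271812/77841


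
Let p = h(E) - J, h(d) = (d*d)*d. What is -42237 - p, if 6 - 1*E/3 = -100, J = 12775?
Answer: -32186894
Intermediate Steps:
E = 318 (E = 18 - 3*(-100) = 18 + 300 = 318)
h(d) = d³ (h(d) = d²*d = d³)
p = 32144657 (p = 318³ - 1*12775 = 32157432 - 12775 = 32144657)
-42237 - p = -42237 - 1*32144657 = -42237 - 32144657 = -32186894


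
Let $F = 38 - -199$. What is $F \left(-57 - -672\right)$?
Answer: $145755$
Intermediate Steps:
$F = 237$ ($F = 38 + 199 = 237$)
$F \left(-57 - -672\right) = 237 \left(-57 - -672\right) = 237 \left(-57 + 672\right) = 237 \cdot 615 = 145755$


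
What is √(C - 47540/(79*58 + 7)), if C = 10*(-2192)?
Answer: 2*I*√115457427345/4589 ≈ 148.09*I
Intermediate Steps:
C = -21920
√(C - 47540/(79*58 + 7)) = √(-21920 - 47540/(79*58 + 7)) = √(-21920 - 47540/(4582 + 7)) = √(-21920 - 47540/4589) = √(-100638420/4589) = 2*I*√115457427345/4589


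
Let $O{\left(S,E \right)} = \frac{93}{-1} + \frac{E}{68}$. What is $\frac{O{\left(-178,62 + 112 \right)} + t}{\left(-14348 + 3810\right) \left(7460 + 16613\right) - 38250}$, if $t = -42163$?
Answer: $\frac{1436617}{8626463816} \approx 0.00016654$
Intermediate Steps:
$O{\left(S,E \right)} = -93 + \frac{E}{68}$ ($O{\left(S,E \right)} = 93 \left(-1\right) + E \frac{1}{68} = -93 + \frac{E}{68}$)
$\frac{O{\left(-178,62 + 112 \right)} + t}{\left(-14348 + 3810\right) \left(7460 + 16613\right) - 38250} = \frac{\left(-93 + \frac{62 + 112}{68}\right) - 42163}{\left(-14348 + 3810\right) \left(7460 + 16613\right) - 38250} = \frac{\left(-93 + \frac{1}{68} \cdot 174\right) - 42163}{\left(-10538\right) 24073 - 38250} = \frac{\left(-93 + \frac{87}{34}\right) - 42163}{-253681274 - 38250} = \frac{- \frac{3075}{34} - 42163}{-253719524} = \left(- \frac{1436617}{34}\right) \left(- \frac{1}{253719524}\right) = \frac{1436617}{8626463816}$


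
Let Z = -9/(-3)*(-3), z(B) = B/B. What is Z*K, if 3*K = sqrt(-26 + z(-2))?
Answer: -15*I ≈ -15.0*I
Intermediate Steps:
z(B) = 1
Z = -9 (Z = -9*(-1/3)*(-3) = 3*(-3) = -9)
K = 5*I/3 (K = sqrt(-26 + 1)/3 = sqrt(-25)/3 = (5*I)/3 = 5*I/3 ≈ 1.6667*I)
Z*K = -15*I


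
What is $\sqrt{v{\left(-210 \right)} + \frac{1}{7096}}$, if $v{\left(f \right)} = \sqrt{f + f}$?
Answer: $\frac{\sqrt{1774 + 25176608 i \sqrt{105}}}{3548} \approx 3.2011 + 3.2011 i$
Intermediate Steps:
$v{\left(f \right)} = \sqrt{2} \sqrt{f}$ ($v{\left(f \right)} = \sqrt{2 f} = \sqrt{2} \sqrt{f}$)
$\sqrt{v{\left(-210 \right)} + \frac{1}{7096}} = \sqrt{\sqrt{2} \sqrt{-210} + \frac{1}{7096}} = \sqrt{\sqrt{2} i \sqrt{210} + \frac{1}{7096}} = \sqrt{2 i \sqrt{105} + \frac{1}{7096}} = \sqrt{\frac{1}{7096} + 2 i \sqrt{105}}$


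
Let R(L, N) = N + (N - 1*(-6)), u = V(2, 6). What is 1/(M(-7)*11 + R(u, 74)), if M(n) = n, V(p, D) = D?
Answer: 1/77 ≈ 0.012987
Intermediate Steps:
u = 6
R(L, N) = 6 + 2*N (R(L, N) = N + (N + 6) = N + (6 + N) = 6 + 2*N)
1/(M(-7)*11 + R(u, 74)) = 1/(-7*11 + (6 + 2*74)) = 1/(-77 + (6 + 148)) = 1/(-77 + 154) = 1/77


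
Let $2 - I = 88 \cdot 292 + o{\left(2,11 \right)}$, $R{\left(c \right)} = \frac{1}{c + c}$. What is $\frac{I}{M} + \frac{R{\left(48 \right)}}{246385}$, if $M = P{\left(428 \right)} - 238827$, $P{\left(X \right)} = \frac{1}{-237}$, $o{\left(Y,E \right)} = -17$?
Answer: $\frac{1799236729763}{16735060524000} \approx 0.10751$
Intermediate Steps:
$P{\left(X \right)} = - \frac{1}{237}$
$R{\left(c \right)} = \frac{1}{2 c}$
$M = - \frac{56602000}{237}$ ($M = - \frac{1}{237} - 238827 = - \frac{56602000}{237} \approx -2.3883 \cdot 10^{5}$)
$I = -25677$ ($I = 2 - \left(88 \cdot 292 - 17\right) = 2 - \left(25696 - 17\right) = 2 - 25679 = -25677$)
$\frac{I}{M} + \frac{R{\left(48 \right)}}{246385} = - \frac{25677}{- \frac{56602000}{237}} + \frac{\frac{1}{2} \cdot \frac{1}{48}}{246385} = \left(-25677\right) \left(- \frac{237}{56602000}\right) + \frac{1}{2} \cdot \frac{1}{48} \cdot \frac{1}{246385} = \frac{6085449}{56602000} + \frac{1}{96} \cdot \frac{1}{246385} = \frac{6085449}{56602000} + \frac{1}{23652960} = \frac{1799236729763}{16735060524000}$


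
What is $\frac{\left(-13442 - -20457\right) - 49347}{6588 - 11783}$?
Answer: $\frac{42332}{5195} \approx 8.1486$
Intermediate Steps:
$\frac{\left(-13442 - -20457\right) - 49347}{6588 - 11783} = \frac{\left(-13442 + 20457\right) - 49347}{-5195} = \left(7015 - 49347\right) \left(- \frac{1}{5195}\right) = \left(-42332\right) \left(- \frac{1}{5195}\right) = \frac{42332}{5195}$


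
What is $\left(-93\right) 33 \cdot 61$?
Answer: $-187209$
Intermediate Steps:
$\left(-93\right) 33 \cdot 61 = \left(-3069\right) 61 = -187209$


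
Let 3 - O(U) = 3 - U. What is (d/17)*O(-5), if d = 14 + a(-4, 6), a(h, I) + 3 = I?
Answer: -5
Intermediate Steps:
a(h, I) = -3 + I
O(U) = U (O(U) = 3 - (3 - U) = 3 + (-3 + U) = U)
d = 17 (d = 14 + (-3 + 6) = 14 + 3 = 17)
(d/17)*O(-5) = (17/17)*(-5) = ((1/17)*17)*(-5) = 1*(-5) = -5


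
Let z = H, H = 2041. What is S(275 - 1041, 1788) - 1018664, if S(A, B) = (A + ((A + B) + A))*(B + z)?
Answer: -2971454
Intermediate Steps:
z = 2041
S(A, B) = (2041 + B)*(B + 3*A) (S(A, B) = (A + ((A + B) + A))*(B + 2041) = (A + (B + 2*A))*(2041 + B) = (B + 3*A)*(2041 + B) = (2041 + B)*(B + 3*A))
S(275 - 1041, 1788) - 1018664 = (1788² + 2041*1788 + 6123*(275 - 1041) + 3*(275 - 1041)*1788) - 1018664 = (3196944 + 3649308 + 6123*(-766) + 3*(-766)*1788) - 1018664 = (3196944 + 3649308 - 4690218 - 4108824) - 1018664 = -1952790 - 1018664 = -2971454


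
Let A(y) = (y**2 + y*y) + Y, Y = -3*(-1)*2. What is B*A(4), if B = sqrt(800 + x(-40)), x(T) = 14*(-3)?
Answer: 38*sqrt(758) ≈ 1046.2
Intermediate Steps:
Y = 6 (Y = 3*2 = 6)
x(T) = -42
A(y) = 6 + 2*y**2 (A(y) = (y**2 + y*y) + 6 = (y**2 + y**2) + 6 = 2*y**2 + 6 = 6 + 2*y**2)
B = sqrt(758) (B = sqrt(800 - 42) = sqrt(758) ≈ 27.532)
B*A(4) = sqrt(758)*(6 + 2*4**2) = sqrt(758)*(6 + 2*16) = sqrt(758)*(6 + 32) = sqrt(758)*38 = 38*sqrt(758)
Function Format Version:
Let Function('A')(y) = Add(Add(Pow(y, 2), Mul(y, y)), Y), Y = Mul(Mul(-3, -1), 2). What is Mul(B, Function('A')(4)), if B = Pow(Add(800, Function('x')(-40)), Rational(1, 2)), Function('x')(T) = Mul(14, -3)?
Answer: Mul(38, Pow(758, Rational(1, 2))) ≈ 1046.2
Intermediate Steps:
Y = 6 (Y = Mul(3, 2) = 6)
Function('x')(T) = -42
Function('A')(y) = Add(6, Mul(2, Pow(y, 2))) (Function('A')(y) = Add(Add(Pow(y, 2), Mul(y, y)), 6) = Add(Add(Pow(y, 2), Pow(y, 2)), 6) = Add(Mul(2, Pow(y, 2)), 6) = Add(6, Mul(2, Pow(y, 2))))
B = Pow(758, Rational(1, 2)) (B = Pow(Add(800, -42), Rational(1, 2)) = Pow(758, Rational(1, 2)) ≈ 27.532)
Mul(B, Function('A')(4)) = Mul(Pow(758, Rational(1, 2)), Add(6, Mul(2, Pow(4, 2)))) = Mul(Pow(758, Rational(1, 2)), Add(6, Mul(2, 16))) = Mul(Pow(758, Rational(1, 2)), Add(6, 32)) = Mul(Pow(758, Rational(1, 2)), 38) = Mul(38, Pow(758, Rational(1, 2)))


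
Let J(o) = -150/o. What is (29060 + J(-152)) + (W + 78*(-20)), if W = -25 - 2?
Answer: 2088023/76 ≈ 27474.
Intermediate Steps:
W = -27
(29060 + J(-152)) + (W + 78*(-20)) = (29060 - 150/(-152)) + (-27 + 78*(-20)) = (29060 - 150*(-1/152)) + (-27 - 1560) = (29060 + 75/76) - 1587 = 2208635/76 - 1587 = 2088023/76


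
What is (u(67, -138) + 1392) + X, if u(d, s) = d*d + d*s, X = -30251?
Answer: -33616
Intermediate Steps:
u(d, s) = d² + d*s
(u(67, -138) + 1392) + X = (67*(67 - 138) + 1392) - 30251 = (67*(-71) + 1392) - 30251 = (-4757 + 1392) - 30251 = -3365 - 30251 = -33616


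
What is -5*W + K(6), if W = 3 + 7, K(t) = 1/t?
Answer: -299/6 ≈ -49.833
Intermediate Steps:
W = 10
-5*W + K(6) = -5*10 + 1/6 = -50 + 1/6 = -299/6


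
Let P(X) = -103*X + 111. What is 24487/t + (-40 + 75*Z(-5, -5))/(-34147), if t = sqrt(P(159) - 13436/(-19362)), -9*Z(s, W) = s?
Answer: -5/102441 - 24487*I*sqrt(381103281867)/78732214 ≈ -4.8809e-5 - 192.0*I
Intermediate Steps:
Z(s, W) = -s/9
P(X) = 111 - 103*X
t = 2*I*sqrt(381103281867)/9681 (t = sqrt((111 - 103*159) - 13436/(-19362)) = sqrt((111 - 16377) - 13436*(-1/19362)) = sqrt(-16266 + 6718/9681) = sqrt(-157464428/9681) = 2*I*sqrt(381103281867)/9681 ≈ 127.54*I)
24487/t + (-40 + 75*Z(-5, -5))/(-34147) = 24487/((2*I*sqrt(381103281867)/9681)) + (-40 + 75*(-1/9*(-5)))/(-34147) = 24487*(-I*sqrt(381103281867)/78732214) + (-40 + 75*(5/9))*(-1/34147) = -24487*I*sqrt(381103281867)/78732214 + (-40 + 125/3)*(-1/34147) = -24487*I*sqrt(381103281867)/78732214 + (5/3)*(-1/34147) = -24487*I*sqrt(381103281867)/78732214 - 5/102441 = -5/102441 - 24487*I*sqrt(381103281867)/78732214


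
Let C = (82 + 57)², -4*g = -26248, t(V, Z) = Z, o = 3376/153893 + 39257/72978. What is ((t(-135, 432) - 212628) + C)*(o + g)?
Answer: -14215431284094138875/11230803354 ≈ -1.2658e+9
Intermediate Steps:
o = 6287751229/11230803354 (o = 3376*(1/153893) + 39257*(1/72978) = 3376/153893 + 39257/72978 = 6287751229/11230803354 ≈ 0.55987)
g = 6562 (g = -¼*(-26248) = 6562)
C = 19321 (C = 139² = 19321)
((t(-135, 432) - 212628) + C)*(o + g) = ((432 - 212628) + 19321)*(6287751229/11230803354 + 6562) = (-212196 + 19321)*(73702819360177/11230803354) = -192875*73702819360177/11230803354 = -14215431284094138875/11230803354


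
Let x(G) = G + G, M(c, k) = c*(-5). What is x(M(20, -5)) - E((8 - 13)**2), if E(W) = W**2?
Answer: -825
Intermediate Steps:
M(c, k) = -5*c
x(G) = 2*G
x(M(20, -5)) - E((8 - 13)**2) = 2*(-5*20) - ((8 - 13)**2)**2 = 2*(-100) - ((-5)**2)**2 = -200 - 1*25**2 = -200 - 1*625 = -200 - 625 = -825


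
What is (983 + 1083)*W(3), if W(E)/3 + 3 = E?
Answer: 0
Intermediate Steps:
W(E) = -9 + 3*E
(983 + 1083)*W(3) = (983 + 1083)*(-9 + 3*3) = 2066*(-9 + 9) = 2066*0 = 0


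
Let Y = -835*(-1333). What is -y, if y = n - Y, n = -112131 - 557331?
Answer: 1782517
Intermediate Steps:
Y = 1113055
n = -669462
y = -1782517 (y = -669462 - 1*1113055 = -669462 - 1113055 = -1782517)
-y = -1*(-1782517) = 1782517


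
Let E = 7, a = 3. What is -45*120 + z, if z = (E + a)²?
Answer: -5300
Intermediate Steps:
z = 100 (z = (7 + 3)² = 10² = 100)
-45*120 + z = -45*120 + 100 = -5400 + 100 = -5300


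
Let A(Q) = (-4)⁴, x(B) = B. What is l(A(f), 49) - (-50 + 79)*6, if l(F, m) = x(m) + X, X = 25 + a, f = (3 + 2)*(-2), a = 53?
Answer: -47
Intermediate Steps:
f = -10 (f = 5*(-2) = -10)
A(Q) = 256
X = 78 (X = 25 + 53 = 78)
l(F, m) = 78 + m (l(F, m) = m + 78 = 78 + m)
l(A(f), 49) - (-50 + 79)*6 = (78 + 49) - (-50 + 79)*6 = 127 - 29*6 = 127 - 1*174 = 127 - 174 = -47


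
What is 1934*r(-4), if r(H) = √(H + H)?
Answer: 3868*I*√2 ≈ 5470.2*I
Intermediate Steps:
r(H) = √2*√H (r(H) = √(2*H) = √2*√H)
1934*r(-4) = 1934*(√2*√(-4)) = 1934*(√2*(2*I)) = 1934*(2*I*√2) = 3868*I*√2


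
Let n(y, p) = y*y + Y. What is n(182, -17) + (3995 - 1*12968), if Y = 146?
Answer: 24297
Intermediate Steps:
n(y, p) = 146 + y² (n(y, p) = y*y + 146 = y² + 146 = 146 + y²)
n(182, -17) + (3995 - 1*12968) = (146 + 182²) + (3995 - 1*12968) = (146 + 33124) + (3995 - 12968) = 33270 - 8973 = 24297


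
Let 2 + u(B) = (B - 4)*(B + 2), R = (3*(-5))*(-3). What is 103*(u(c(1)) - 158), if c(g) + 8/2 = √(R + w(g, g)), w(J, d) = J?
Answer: -10094 - 1030*√46 ≈ -17080.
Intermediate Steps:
R = 45 (R = -15*(-3) = 45)
c(g) = -4 + √(45 + g)
u(B) = -2 + (-4 + B)*(2 + B) (u(B) = -2 + (B - 4)*(B + 2) = -2 + (-4 + B)*(2 + B))
103*(u(c(1)) - 158) = 103*((-10 + (-4 + √(45 + 1))² - 2*(-4 + √(45 + 1))) - 158) = 103*((-10 + (-4 + √46)² - 2*(-4 + √46)) - 158) = 103*((-10 + (-4 + √46)² + (8 - 2*√46)) - 158) = 103*((-2 + (-4 + √46)² - 2*√46) - 158) = 103*(-160 + (-4 + √46)² - 2*√46) = -16480 - 206*√46 + 103*(-4 + √46)²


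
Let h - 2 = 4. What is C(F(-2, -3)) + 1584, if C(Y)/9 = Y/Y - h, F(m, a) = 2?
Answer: 1539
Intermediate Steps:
h = 6 (h = 2 + 4 = 6)
C(Y) = -45 (C(Y) = 9*(Y/Y - 1*6) = 9*(1 - 6) = 9*(-5) = -45)
C(F(-2, -3)) + 1584 = -45 + 1584 = 1539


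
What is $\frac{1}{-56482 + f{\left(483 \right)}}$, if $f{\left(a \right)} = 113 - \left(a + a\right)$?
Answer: $- \frac{1}{57335} \approx -1.7441 \cdot 10^{-5}$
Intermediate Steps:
$f{\left(a \right)} = 113 - 2 a$
$\frac{1}{-56482 + f{\left(483 \right)}} = \frac{1}{-56482 + \left(113 - 966\right)} = \frac{1}{-56482 - 853} = \frac{1}{-57335} = - \frac{1}{57335}$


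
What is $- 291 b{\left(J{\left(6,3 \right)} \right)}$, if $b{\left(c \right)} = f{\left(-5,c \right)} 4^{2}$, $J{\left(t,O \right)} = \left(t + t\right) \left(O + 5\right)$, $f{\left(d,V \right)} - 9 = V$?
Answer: $-488880$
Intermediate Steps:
$f{\left(d,V \right)} = 9 + V$
$J{\left(t,O \right)} = 2 t \left(5 + O\right)$
$b{\left(c \right)} = 144 + 16 c$ ($b{\left(c \right)} = \left(9 + c\right) 4^{2} = \left(9 + c\right) 16 = 144 + 16 c$)
$- 291 b{\left(J{\left(6,3 \right)} \right)} = - 291 \left(144 + 16 \cdot 2 \cdot 6 \left(5 + 3\right)\right) = - 291 \left(144 + 16 \cdot 2 \cdot 6 \cdot 8\right) = - 291 \left(144 + 16 \cdot 96\right) = - 291 \left(144 + 1536\right) = \left(-291\right) 1680 = -488880$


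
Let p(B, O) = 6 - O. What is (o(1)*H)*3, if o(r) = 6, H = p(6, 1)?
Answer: 90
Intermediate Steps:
H = 5 (H = 6 - 1*1 = 6 - 1 = 5)
(o(1)*H)*3 = (6*5)*3 = 30*3 = 90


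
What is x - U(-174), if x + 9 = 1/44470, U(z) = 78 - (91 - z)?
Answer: 7915661/44470 ≈ 178.00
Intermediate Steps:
U(z) = -13 + z (U(z) = 78 + (-91 + z) = -13 + z)
x = -400229/44470 (x = -9 + 1/44470 = -400229/44470 ≈ -9.0000)
x - U(-174) = -400229/44470 - (-13 - 174) = -400229/44470 - 1*(-187) = -400229/44470 + 187 = 7915661/44470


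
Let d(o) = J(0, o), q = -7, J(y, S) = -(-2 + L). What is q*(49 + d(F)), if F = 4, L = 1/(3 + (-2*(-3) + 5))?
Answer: -713/2 ≈ -356.50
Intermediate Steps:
L = 1/14 (L = 1/(3 + (6 + 5)) = 1/(3 + 11) = 1/14 ≈ 0.071429)
J(y, S) = 27/14 (J(y, S) = -(-2 + 1/14) = -1*(-27/14) = 27/14)
d(o) = 27/14
q*(49 + d(F)) = -7*(49 + 27/14) = -7*713/14 = -713/2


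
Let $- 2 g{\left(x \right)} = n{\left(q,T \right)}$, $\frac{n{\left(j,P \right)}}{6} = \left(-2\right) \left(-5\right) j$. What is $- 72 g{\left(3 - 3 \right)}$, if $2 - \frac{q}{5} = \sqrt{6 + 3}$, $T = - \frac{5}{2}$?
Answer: $-10800$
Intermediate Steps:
$T = - \frac{5}{2}$ ($T = \left(-5\right) \frac{1}{2} = - \frac{5}{2} \approx -2.5$)
$q = -5$ ($q = 10 - 5 \sqrt{6 + 3} = 10 - 5 \sqrt{9} = 10 - 15 = -5$)
$n{\left(j,P \right)} = 60 j$ ($n{\left(j,P \right)} = 6 \left(-2\right) \left(-5\right) j = 6 \cdot 10 j = 60 j$)
$g{\left(x \right)} = 150$ ($g{\left(x \right)} = - \frac{60 \left(-5\right)}{2} = \left(- \frac{1}{2}\right) \left(-300\right) = 150$)
$- 72 g{\left(3 - 3 \right)} = \left(-72\right) 150 = -10800$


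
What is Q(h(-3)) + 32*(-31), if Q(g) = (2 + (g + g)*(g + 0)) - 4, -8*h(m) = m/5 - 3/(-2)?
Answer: -3180719/3200 ≈ -993.97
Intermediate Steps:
h(m) = -3/16 - m/40 (h(m) = -(m/5 - 3/(-2))/8 = -(m*(1/5) - 3*(-1/2))/8 = -(m/5 + 3/2)/8 = -(3/2 + m/5)/8 = -3/16 - m/40)
Q(g) = -2 + 2*g**2 (Q(g) = (2 + (2*g)*g) - 4 = (2 + 2*g**2) - 4 = -2 + 2*g**2)
Q(h(-3)) + 32*(-31) = (-2 + 2*(-3/16 - 1/40*(-3))**2) + 32*(-31) = (-2 + 2*(-3/16 + 3/40)**2) - 992 = (-2 + 2*(-9/80)**2) - 992 = (-2 + 2*(81/6400)) - 992 = (-2 + 81/3200) - 992 = -6319/3200 - 992 = -3180719/3200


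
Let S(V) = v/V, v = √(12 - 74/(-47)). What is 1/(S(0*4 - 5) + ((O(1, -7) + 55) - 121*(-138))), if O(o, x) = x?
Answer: 9838275/164751752831 + 5*√29986/329503505662 ≈ 5.9718e-5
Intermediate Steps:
v = √29986/47 (v = √(12 - 74*(-1/47)) = √(12 + 74/47) = √(638/47) = √29986/47 ≈ 3.6844)
S(V) = √29986/(47*V) (S(V) = (√29986/47)/V = √29986/(47*V))
1/(S(0*4 - 5) + ((O(1, -7) + 55) - 121*(-138))) = 1/(√29986/(47*(0*4 - 5)) + ((-7 + 55) - 121*(-138))) = 1/(√29986/(47*(0 - 5)) + (48 + 16698)) = 1/((1/47)*√29986/(-5) + 16746) = 1/((1/47)*√29986*(-⅕) + 16746) = 1/(-√29986/235 + 16746) = 1/(16746 - √29986/235)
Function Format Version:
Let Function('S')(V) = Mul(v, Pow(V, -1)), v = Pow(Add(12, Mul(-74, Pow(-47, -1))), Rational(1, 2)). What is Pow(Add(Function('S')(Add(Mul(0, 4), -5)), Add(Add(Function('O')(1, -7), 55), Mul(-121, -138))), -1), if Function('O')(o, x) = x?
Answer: Add(Rational(9838275, 164751752831), Mul(Rational(5, 329503505662), Pow(29986, Rational(1, 2)))) ≈ 5.9718e-5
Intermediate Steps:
v = Mul(Rational(1, 47), Pow(29986, Rational(1, 2))) (v = Pow(Add(12, Mul(-74, Rational(-1, 47))), Rational(1, 2)) = Pow(Add(12, Rational(74, 47)), Rational(1, 2)) = Pow(Rational(638, 47), Rational(1, 2)) = Mul(Rational(1, 47), Pow(29986, Rational(1, 2))) ≈ 3.6844)
Function('S')(V) = Mul(Rational(1, 47), Pow(29986, Rational(1, 2)), Pow(V, -1)) (Function('S')(V) = Mul(Mul(Rational(1, 47), Pow(29986, Rational(1, 2))), Pow(V, -1)) = Mul(Rational(1, 47), Pow(29986, Rational(1, 2)), Pow(V, -1)))
Pow(Add(Function('S')(Add(Mul(0, 4), -5)), Add(Add(Function('O')(1, -7), 55), Mul(-121, -138))), -1) = Pow(Add(Mul(Rational(1, 47), Pow(29986, Rational(1, 2)), Pow(Add(Mul(0, 4), -5), -1)), Add(Add(-7, 55), Mul(-121, -138))), -1) = Pow(Add(Mul(Rational(1, 47), Pow(29986, Rational(1, 2)), Pow(Add(0, -5), -1)), Add(48, 16698)), -1) = Pow(Add(Mul(Rational(1, 47), Pow(29986, Rational(1, 2)), Pow(-5, -1)), 16746), -1) = Pow(Add(Mul(Rational(1, 47), Pow(29986, Rational(1, 2)), Rational(-1, 5)), 16746), -1) = Pow(Add(Mul(Rational(-1, 235), Pow(29986, Rational(1, 2))), 16746), -1) = Pow(Add(16746, Mul(Rational(-1, 235), Pow(29986, Rational(1, 2)))), -1)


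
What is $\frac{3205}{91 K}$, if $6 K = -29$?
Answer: $- \frac{19230}{2639} \approx -7.2868$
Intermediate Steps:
$K = - \frac{29}{6}$ ($K = \frac{1}{6} \left(-29\right) = - \frac{29}{6} \approx -4.8333$)
$\frac{3205}{91 K} = \frac{3205}{91 \left(- \frac{29}{6}\right)} = \frac{3205}{- \frac{2639}{6}} = 3205 \left(- \frac{6}{2639}\right) = - \frac{19230}{2639}$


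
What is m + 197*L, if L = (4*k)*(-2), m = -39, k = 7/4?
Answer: -2797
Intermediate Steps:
k = 7/4 (k = 7*(¼) = 7/4 ≈ 1.7500)
L = -14 (L = (4*(7/4))*(-2) = 7*(-2) = -14)
m + 197*L = -39 + 197*(-14) = -39 - 2758 = -2797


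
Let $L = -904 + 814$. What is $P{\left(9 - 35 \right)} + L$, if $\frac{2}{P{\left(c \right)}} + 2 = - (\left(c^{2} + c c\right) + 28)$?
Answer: $- \frac{62191}{691} \approx -90.001$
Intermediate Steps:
$P{\left(c \right)} = \frac{2}{-30 - 2 c^{2}}$ ($P{\left(c \right)} = \frac{2}{-2 - \left(\left(c^{2} + c c\right) + 28\right)} = \frac{2}{-2 - \left(\left(c^{2} + c^{2}\right) + 28\right)} = \frac{2}{-2 - \left(2 c^{2} + 28\right)} = \frac{2}{-2 - \left(28 + 2 c^{2}\right)} = \frac{2}{-30 - 2 c^{2}}$)
$L = -90$
$P{\left(9 - 35 \right)} + L = - \frac{1}{15 + \left(9 - 35\right)^{2}} - 90 = - \frac{1}{15 + \left(-26\right)^{2}} - 90 = - \frac{1}{15 + 676} - 90 = - \frac{1}{691} - 90 = - \frac{62191}{691}$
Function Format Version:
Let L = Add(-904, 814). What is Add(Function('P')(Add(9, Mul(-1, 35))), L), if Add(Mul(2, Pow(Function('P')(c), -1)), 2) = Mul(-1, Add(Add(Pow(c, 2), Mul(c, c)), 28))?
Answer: Rational(-62191, 691) ≈ -90.001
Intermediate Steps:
Function('P')(c) = Mul(2, Pow(Add(-30, Mul(-2, Pow(c, 2))), -1)) (Function('P')(c) = Mul(2, Pow(Add(-2, Mul(-1, Add(Add(Pow(c, 2), Mul(c, c)), 28))), -1)) = Mul(2, Pow(Add(-2, Mul(-1, Add(Add(Pow(c, 2), Pow(c, 2)), 28))), -1)) = Mul(2, Pow(Add(-2, Mul(-1, Add(Mul(2, Pow(c, 2)), 28))), -1)) = Mul(2, Pow(Add(-2, Mul(-1, Add(28, Mul(2, Pow(c, 2))))), -1)) = Mul(2, Pow(Add(-2, Add(-28, Mul(-2, Pow(c, 2)))), -1)) = Mul(2, Pow(Add(-30, Mul(-2, Pow(c, 2))), -1)))
L = -90
Add(Function('P')(Add(9, Mul(-1, 35))), L) = Add(Mul(-1, Pow(Add(15, Pow(Add(9, Mul(-1, 35)), 2)), -1)), -90) = Add(Mul(-1, Pow(Add(15, Pow(Add(9, -35), 2)), -1)), -90) = Add(Mul(-1, Pow(Add(15, Pow(-26, 2)), -1)), -90) = Add(Mul(-1, Pow(Add(15, 676), -1)), -90) = Add(Mul(-1, Pow(691, -1)), -90) = Add(Mul(-1, Rational(1, 691)), -90) = Add(Rational(-1, 691), -90) = Rational(-62191, 691)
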